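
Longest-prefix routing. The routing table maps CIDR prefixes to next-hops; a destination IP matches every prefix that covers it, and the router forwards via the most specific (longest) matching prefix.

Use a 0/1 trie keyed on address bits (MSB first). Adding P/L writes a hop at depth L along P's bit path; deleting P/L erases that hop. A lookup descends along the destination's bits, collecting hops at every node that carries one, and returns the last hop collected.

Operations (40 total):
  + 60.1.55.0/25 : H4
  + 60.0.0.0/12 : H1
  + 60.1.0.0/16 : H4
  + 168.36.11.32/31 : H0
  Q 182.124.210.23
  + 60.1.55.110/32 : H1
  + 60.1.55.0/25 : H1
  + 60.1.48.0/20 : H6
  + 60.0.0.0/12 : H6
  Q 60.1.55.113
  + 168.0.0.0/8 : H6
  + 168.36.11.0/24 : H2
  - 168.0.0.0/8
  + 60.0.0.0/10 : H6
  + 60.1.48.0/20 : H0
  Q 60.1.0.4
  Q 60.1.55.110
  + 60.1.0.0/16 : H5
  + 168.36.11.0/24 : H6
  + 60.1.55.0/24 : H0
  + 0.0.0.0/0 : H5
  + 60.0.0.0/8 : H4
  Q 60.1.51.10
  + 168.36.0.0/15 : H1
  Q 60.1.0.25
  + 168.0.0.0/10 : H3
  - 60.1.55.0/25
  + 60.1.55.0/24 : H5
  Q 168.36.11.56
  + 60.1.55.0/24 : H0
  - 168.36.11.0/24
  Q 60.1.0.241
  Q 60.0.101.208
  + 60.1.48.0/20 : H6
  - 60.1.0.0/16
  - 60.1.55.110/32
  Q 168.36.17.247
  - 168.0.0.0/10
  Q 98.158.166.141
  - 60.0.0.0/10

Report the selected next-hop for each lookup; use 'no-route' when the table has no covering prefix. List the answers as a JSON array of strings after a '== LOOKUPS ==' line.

Process each operation:
  + 60.1.55.0/25 (H4) depth=25
  + 60.0.0.0/12 (H1) depth=12
  + 60.1.0.0/16 (H4) depth=16
  + 168.36.11.32/31 (H0) depth=31
  Q 182.124.210.23: descend 101 ; hops seen [∅] ; pick no-route
  + 60.1.55.110/32 (H1) depth=32
  + 60.1.55.0/25 (H1) depth=25
  + 60.1.48.0/20 (H6) depth=20
  + 60.0.0.0/12 (H6) depth=12
  Q 60.1.55.113: descend 001111000000000100110111011 ; hops seen [H6,H4,H6,H1] ; pick H1
  + 168.0.0.0/8 (H6) depth=8
  + 168.36.11.0/24 (H2) depth=24
  - 168.0.0.0/8 clear@8
  + 60.0.0.0/10 (H6) depth=10
  + 60.1.48.0/20 (H0) depth=20
  Q 60.1.0.4: descend 001111000000000100 ; hops seen [H6,H6,H4] ; pick H4
  Q 60.1.55.110: descend 00111100000000010011011101101110 ; hops seen [H6,H6,H4,H0,H1,H1] ; pick H1
  + 60.1.0.0/16 (H5) depth=16
  + 168.36.11.0/24 (H6) depth=24
  + 60.1.55.0/24 (H0) depth=24
  + 0.0.0.0/0 (H5) depth=0
  + 60.0.0.0/8 (H4) depth=8
  Q 60.1.51.10: descend 001111000000000100110 ; hops seen [H5,H4,H6,H6,H5,H0] ; pick H0
  + 168.36.0.0/15 (H1) depth=15
  Q 60.1.0.25: descend 001111000000000100 ; hops seen [H5,H4,H6,H6,H5] ; pick H5
  + 168.0.0.0/10 (H3) depth=10
  - 60.1.55.0/25 clear@25
  + 60.1.55.0/24 (H5) depth=24
  Q 168.36.11.56: descend 101010000010010000001011001 ; hops seen [H5,H3,H1,H6] ; pick H6
  + 60.1.55.0/24 (H0) depth=24
  - 168.36.11.0/24 clear@24
  Q 60.1.0.241: descend 001111000000000100 ; hops seen [H5,H4,H6,H6,H5] ; pick H5
  Q 60.0.101.208: descend 001111000000000 ; hops seen [H5,H4,H6,H6] ; pick H6
  + 60.1.48.0/20 (H6) depth=20
  - 60.1.0.0/16 clear@16
  - 60.1.55.110/32 clear@32
  Q 168.36.17.247: descend 1010100000100100000 ; hops seen [H5,H3,H1] ; pick H1
  - 168.0.0.0/10 clear@10
  Q 98.158.166.141: descend 0 ; hops seen [H5] ; pick H5
  - 60.0.0.0/10 clear@10

== LOOKUPS ==
["no-route","H1","H4","H1","H0","H5","H6","H5","H6","H1","H5"]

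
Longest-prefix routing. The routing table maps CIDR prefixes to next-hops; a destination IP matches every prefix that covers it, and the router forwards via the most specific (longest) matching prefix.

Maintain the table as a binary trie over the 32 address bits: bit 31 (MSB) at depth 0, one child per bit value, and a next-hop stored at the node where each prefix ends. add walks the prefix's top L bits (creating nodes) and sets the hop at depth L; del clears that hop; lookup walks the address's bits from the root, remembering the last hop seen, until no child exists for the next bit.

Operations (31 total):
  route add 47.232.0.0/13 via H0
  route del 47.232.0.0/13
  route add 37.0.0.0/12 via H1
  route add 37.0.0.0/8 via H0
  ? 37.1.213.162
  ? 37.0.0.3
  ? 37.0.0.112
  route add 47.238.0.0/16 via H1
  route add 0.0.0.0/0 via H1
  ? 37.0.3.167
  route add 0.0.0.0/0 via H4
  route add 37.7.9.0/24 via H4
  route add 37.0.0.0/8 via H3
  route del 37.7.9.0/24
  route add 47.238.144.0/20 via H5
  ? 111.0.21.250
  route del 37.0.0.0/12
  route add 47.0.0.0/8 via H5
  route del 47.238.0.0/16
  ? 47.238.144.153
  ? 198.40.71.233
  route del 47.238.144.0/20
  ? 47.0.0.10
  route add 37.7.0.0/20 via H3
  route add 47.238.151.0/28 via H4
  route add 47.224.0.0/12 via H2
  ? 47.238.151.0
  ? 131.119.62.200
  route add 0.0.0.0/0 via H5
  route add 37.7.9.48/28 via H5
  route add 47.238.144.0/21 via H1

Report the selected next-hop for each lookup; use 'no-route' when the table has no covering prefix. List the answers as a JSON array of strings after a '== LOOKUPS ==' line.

Trace:
  add 47.232.0.0/13 -> H0 at depth 13
  - 47.232.0.0/13 clear@13
  add 37.0.0.0/12 -> H1 at depth 12
  add 37.0.0.0/8 -> H0 at depth 8
  Q 37.1.213.162: descend 001001010000 ; hops seen [H0,H1] ; pick H1
  Q 37.0.0.3: descend 001001010000 ; hops seen [H0,H1] ; pick H1
  Q 37.0.0.112: descend 001001010000 ; hops seen [H0,H1] ; pick H1
  add 47.238.0.0/16 -> H1 at depth 16
  add 0.0.0.0/0 -> H1 at depth 0
  Q 37.0.3.167: descend 001001010000 ; hops seen [H1,H0,H1] ; pick H1
  add 0.0.0.0/0 -> H4 at depth 0
  add 37.7.9.0/24 -> H4 at depth 24
  add 37.0.0.0/8 -> H3 at depth 8
  - 37.7.9.0/24 clear@24
  add 47.238.144.0/20 -> H5 at depth 20
  Q 111.0.21.250: descend 0 ; hops seen [H4] ; pick H4
  - 37.0.0.0/12 clear@12
  add 47.0.0.0/8 -> H5 at depth 8
  - 47.238.0.0/16 clear@16
  Q 47.238.144.153: descend 00101111111011101001 ; hops seen [H4,H5,H5] ; pick H5
  Q 198.40.71.233: descend ε ; hops seen [H4] ; pick H4
  - 47.238.144.0/20 clear@20
  Q 47.0.0.10: descend 00101111 ; hops seen [H4,H5] ; pick H5
  add 37.7.0.0/20 -> H3 at depth 20
  add 47.238.151.0/28 -> H4 at depth 28
  add 47.224.0.0/12 -> H2 at depth 12
  Q 47.238.151.0: descend 0010111111101110100101110000 ; hops seen [H4,H5,H2,H4] ; pick H4
  Q 131.119.62.200: descend ε ; hops seen [H4] ; pick H4
  add 0.0.0.0/0 -> H5 at depth 0
  add 37.7.9.48/28 -> H5 at depth 28
  add 47.238.144.0/21 -> H1 at depth 21

== LOOKUPS ==
["H1","H1","H1","H1","H4","H5","H4","H5","H4","H4"]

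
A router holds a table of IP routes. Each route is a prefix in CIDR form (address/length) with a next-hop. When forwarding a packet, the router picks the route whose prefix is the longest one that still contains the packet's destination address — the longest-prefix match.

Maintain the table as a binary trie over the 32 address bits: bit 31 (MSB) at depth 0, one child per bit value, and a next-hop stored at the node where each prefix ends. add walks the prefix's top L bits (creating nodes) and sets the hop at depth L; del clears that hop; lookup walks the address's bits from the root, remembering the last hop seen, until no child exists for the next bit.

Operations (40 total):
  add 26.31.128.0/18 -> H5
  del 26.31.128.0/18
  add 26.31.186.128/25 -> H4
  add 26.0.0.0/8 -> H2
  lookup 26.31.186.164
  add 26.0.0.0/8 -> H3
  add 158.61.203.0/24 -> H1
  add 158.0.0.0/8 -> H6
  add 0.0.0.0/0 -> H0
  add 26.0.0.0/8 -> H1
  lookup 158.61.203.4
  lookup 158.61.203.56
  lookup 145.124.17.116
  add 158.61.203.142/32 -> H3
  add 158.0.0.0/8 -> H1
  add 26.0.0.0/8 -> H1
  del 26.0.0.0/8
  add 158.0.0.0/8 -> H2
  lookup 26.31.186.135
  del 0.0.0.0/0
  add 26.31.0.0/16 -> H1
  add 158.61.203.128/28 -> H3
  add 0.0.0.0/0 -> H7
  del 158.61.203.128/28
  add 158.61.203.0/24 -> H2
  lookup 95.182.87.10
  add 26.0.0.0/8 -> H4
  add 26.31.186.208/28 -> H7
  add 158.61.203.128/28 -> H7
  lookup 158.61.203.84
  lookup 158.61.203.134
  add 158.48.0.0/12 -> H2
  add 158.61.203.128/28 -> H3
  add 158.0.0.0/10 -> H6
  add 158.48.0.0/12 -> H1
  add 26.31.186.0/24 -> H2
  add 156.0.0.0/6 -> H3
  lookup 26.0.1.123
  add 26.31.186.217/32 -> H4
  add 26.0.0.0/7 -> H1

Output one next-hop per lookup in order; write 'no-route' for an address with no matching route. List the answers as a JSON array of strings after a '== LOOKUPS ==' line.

Apply in order:
  add 26.31.128.0/18 -> H5 at depth 18
  - 26.31.128.0/18 clear@18
  add 26.31.186.128/25 -> H4 at depth 25
  add 26.0.0.0/8 -> H2 at depth 8
  Q 26.31.186.164: descend 0001101000011111101110101 ; hops seen [H2,H4] ; pick H4
  add 26.0.0.0/8 -> H3 at depth 8
  add 158.61.203.0/24 -> H1 at depth 24
  add 158.0.0.0/8 -> H6 at depth 8
  add 0.0.0.0/0 -> H0 at depth 0
  add 26.0.0.0/8 -> H1 at depth 8
  Q 158.61.203.4: descend 100111100011110111001011 ; hops seen [H0,H6,H1] ; pick H1
  Q 158.61.203.56: descend 100111100011110111001011 ; hops seen [H0,H6,H1] ; pick H1
  Q 145.124.17.116: descend 1001 ; hops seen [H0] ; pick H0
  add 158.61.203.142/32 -> H3 at depth 32
  add 158.0.0.0/8 -> H1 at depth 8
  add 26.0.0.0/8 -> H1 at depth 8
  - 26.0.0.0/8 clear@8
  add 158.0.0.0/8 -> H2 at depth 8
  Q 26.31.186.135: descend 0001101000011111101110101 ; hops seen [H0,H4] ; pick H4
  - 0.0.0.0/0 clear@0
  add 26.31.0.0/16 -> H1 at depth 16
  add 158.61.203.128/28 -> H3 at depth 28
  add 0.0.0.0/0 -> H7 at depth 0
  - 158.61.203.128/28 clear@28
  add 158.61.203.0/24 -> H2 at depth 24
  Q 95.182.87.10: descend 0 ; hops seen [H7] ; pick H7
  add 26.0.0.0/8 -> H4 at depth 8
  add 26.31.186.208/28 -> H7 at depth 28
  add 158.61.203.128/28 -> H7 at depth 28
  Q 158.61.203.84: descend 100111100011110111001011 ; hops seen [H7,H2,H2] ; pick H2
  Q 158.61.203.134: descend 1001111000111101110010111000 ; hops seen [H7,H2,H2,H7] ; pick H7
  add 158.48.0.0/12 -> H2 at depth 12
  add 158.61.203.128/28 -> H3 at depth 28
  add 158.0.0.0/10 -> H6 at depth 10
  add 158.48.0.0/12 -> H1 at depth 12
  add 26.31.186.0/24 -> H2 at depth 24
  add 156.0.0.0/6 -> H3 at depth 6
  Q 26.0.1.123: descend 00011010000 ; hops seen [H7,H4] ; pick H4
  add 26.31.186.217/32 -> H4 at depth 32
  add 26.0.0.0/7 -> H1 at depth 7

== LOOKUPS ==
["H4","H1","H1","H0","H4","H7","H2","H7","H4"]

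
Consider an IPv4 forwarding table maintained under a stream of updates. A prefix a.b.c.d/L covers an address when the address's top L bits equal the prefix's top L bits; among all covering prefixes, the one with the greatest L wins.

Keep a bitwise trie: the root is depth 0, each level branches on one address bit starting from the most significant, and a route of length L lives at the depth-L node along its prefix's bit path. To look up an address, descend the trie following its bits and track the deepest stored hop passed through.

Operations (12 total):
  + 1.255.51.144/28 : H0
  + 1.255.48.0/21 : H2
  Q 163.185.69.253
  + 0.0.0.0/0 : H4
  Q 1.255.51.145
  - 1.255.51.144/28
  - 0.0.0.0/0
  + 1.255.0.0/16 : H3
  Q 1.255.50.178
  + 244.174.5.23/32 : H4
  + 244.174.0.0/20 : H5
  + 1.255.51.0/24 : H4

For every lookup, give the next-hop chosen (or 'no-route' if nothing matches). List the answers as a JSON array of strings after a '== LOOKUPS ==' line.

Apply in order:
  add 1.255.51.144/28 -> H0 at depth 28
  add 1.255.48.0/21 -> H2 at depth 21
  ? 163.185.69.253  path d0:-  best=no-route
  add 0.0.0.0/0 -> H4 at depth 0
  ? 1.255.51.145  path d0:H4→d1:-→d2:-→d3:-→d4:-→d5:-→d6:-→d7:-→d8:-→d9:-→d10:-→d11:-→d12:-→d13:-→d14:-→d15:-→d16:-→d17:-→d18:-→d19:-→d20:-→d21:H2→d22:-→d23:-→d24:-→d25:-→d26:-→d27:-→d28:H0  best=H0
  del 1.255.51.144/28 (clear depth 28)
  del 0.0.0.0/0 (clear depth 0)
  add 1.255.0.0/16 -> H3 at depth 16
  ? 1.255.50.178  path d0:-→d1:-→d2:-→d3:-→d4:-→d5:-→d6:-→d7:-→d8:-→d9:-→d10:-→d11:-→d12:-→d13:-→d14:-→d15:-→d16:H3→d17:-→d18:-→d19:-→d20:-→d21:H2→d22:-→d23:-  best=H2
  add 244.174.5.23/32 -> H4 at depth 32
  add 244.174.0.0/20 -> H5 at depth 20
  add 1.255.51.0/24 -> H4 at depth 24

== LOOKUPS ==
["no-route","H0","H2"]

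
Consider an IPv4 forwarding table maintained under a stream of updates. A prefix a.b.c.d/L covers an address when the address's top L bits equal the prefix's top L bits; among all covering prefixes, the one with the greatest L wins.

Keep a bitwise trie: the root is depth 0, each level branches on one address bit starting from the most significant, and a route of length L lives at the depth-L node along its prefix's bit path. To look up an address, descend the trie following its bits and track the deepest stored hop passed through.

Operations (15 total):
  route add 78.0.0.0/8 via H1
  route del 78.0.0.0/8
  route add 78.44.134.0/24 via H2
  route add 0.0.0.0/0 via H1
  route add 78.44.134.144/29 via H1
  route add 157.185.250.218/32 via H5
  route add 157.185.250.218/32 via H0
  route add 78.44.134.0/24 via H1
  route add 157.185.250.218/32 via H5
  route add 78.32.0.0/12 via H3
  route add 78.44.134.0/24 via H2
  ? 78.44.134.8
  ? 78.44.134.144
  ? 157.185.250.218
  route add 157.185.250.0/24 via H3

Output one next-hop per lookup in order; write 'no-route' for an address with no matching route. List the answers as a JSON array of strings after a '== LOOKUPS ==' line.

Process each operation:
  add 78.0.0.0/8 -> H1 at depth 8
  - 78.0.0.0/8 clear@8
  add 78.44.134.0/24 -> H2 at depth 24
  add 0.0.0.0/0 -> H1 at depth 0
  add 78.44.134.144/29 -> H1 at depth 29
  add 157.185.250.218/32 -> H5 at depth 32
  add 157.185.250.218/32 -> H0 at depth 32
  add 78.44.134.0/24 -> H1 at depth 24
  add 157.185.250.218/32 -> H5 at depth 32
  add 78.32.0.0/12 -> H3 at depth 12
  add 78.44.134.0/24 -> H2 at depth 24
  Q 78.44.134.8: descend 010011100010110010000110 ; hops seen [H1,H3,H2] ; pick H2
  Q 78.44.134.144: descend 01001110001011001000011010010 ; hops seen [H1,H3,H2,H1] ; pick H1
  Q 157.185.250.218: descend 10011101101110011111101011011010 ; hops seen [H1,H5] ; pick H5
  add 157.185.250.0/24 -> H3 at depth 24

== LOOKUPS ==
["H2","H1","H5"]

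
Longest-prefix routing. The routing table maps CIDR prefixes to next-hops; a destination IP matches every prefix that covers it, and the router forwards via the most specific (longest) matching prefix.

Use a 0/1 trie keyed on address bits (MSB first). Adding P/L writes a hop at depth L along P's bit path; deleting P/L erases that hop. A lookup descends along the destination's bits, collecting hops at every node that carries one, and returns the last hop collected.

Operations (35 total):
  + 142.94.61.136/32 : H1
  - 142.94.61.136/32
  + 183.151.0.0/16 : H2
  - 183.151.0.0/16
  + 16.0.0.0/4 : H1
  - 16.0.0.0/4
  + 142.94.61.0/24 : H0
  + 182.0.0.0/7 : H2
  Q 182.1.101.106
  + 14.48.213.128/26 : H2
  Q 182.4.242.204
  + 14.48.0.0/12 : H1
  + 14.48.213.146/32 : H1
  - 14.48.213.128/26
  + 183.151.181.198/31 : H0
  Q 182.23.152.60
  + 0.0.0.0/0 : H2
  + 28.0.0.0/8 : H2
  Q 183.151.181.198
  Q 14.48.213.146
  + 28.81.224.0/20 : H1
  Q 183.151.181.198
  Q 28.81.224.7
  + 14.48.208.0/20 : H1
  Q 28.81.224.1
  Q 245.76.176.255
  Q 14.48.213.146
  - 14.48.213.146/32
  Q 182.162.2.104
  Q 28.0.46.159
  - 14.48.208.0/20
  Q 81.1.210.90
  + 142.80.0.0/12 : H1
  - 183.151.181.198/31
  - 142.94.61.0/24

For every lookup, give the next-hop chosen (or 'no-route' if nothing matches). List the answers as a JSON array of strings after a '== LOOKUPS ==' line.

Process each operation:
  add 142.94.61.136/32 -> H1 at depth 32
  - 142.94.61.136/32 clear@32
  add 183.151.0.0/16 -> H2 at depth 16
  - 183.151.0.0/16 clear@16
  add 16.0.0.0/4 -> H1 at depth 4
  - 16.0.0.0/4 clear@4
  add 142.94.61.0/24 -> H0 at depth 24
  add 182.0.0.0/7 -> H2 at depth 7
  lookup 182.1.101.106: bits 1011011 walk d0:-→d1:-→d2:-→d3:-→d4:-→d5:-→d6:-→d7:H2 -> H2
  add 14.48.213.128/26 -> H2 at depth 26
  lookup 182.4.242.204: bits 1011011 walk d0:-→d1:-→d2:-→d3:-→d4:-→d5:-→d6:-→d7:H2 -> H2
  add 14.48.0.0/12 -> H1 at depth 12
  add 14.48.213.146/32 -> H1 at depth 32
  - 14.48.213.128/26 clear@26
  add 183.151.181.198/31 -> H0 at depth 31
  lookup 182.23.152.60: bits 1011011 walk d0:-→d1:-→d2:-→d3:-→d4:-→d5:-→d6:-→d7:H2 -> H2
  add 0.0.0.0/0 -> H2 at depth 0
  add 28.0.0.0/8 -> H2 at depth 8
  lookup 183.151.181.198: bits 1011011110010111101101011100011 walk d0:H2→d1:-→d2:-→d3:-→d4:-→d5:-→d6:-→d7:H2→d8:-→d9:-→d10:-→d11:-→d12:-→d13:-→d14:-→d15:-→d16:-→d17:-→d18:-→d19:-→d20:-→d21:-→d22:-→d23:-→d24:-→d25:-→d26:-→d27:-→d28:-→d29:-→d30:-→d31:H0 -> H0
  lookup 14.48.213.146: bits 00001110001100001101010110010010 walk d0:H2→d1:-→d2:-→d3:-→d4:-→d5:-→d6:-→d7:-→d8:-→d9:-→d10:-→d11:-→d12:H1→d13:-→d14:-→d15:-→d16:-→d17:-→d18:-→d19:-→d20:-→d21:-→d22:-→d23:-→d24:-→d25:-→d26:-→d27:-→d28:-→d29:-→d30:-→d31:-→d32:H1 -> H1
  add 28.81.224.0/20 -> H1 at depth 20
  lookup 183.151.181.198: bits 1011011110010111101101011100011 walk d0:H2→d1:-→d2:-→d3:-→d4:-→d5:-→d6:-→d7:H2→d8:-→d9:-→d10:-→d11:-→d12:-→d13:-→d14:-→d15:-→d16:-→d17:-→d18:-→d19:-→d20:-→d21:-→d22:-→d23:-→d24:-→d25:-→d26:-→d27:-→d28:-→d29:-→d30:-→d31:H0 -> H0
  lookup 28.81.224.7: bits 00011100010100011110 walk d0:H2→d1:-→d2:-→d3:-→d4:-→d5:-→d6:-→d7:-→d8:H2→d9:-→d10:-→d11:-→d12:-→d13:-→d14:-→d15:-→d16:-→d17:-→d18:-→d19:-→d20:H1 -> H1
  add 14.48.208.0/20 -> H1 at depth 20
  lookup 28.81.224.1: bits 00011100010100011110 walk d0:H2→d1:-→d2:-→d3:-→d4:-→d5:-→d6:-→d7:-→d8:H2→d9:-→d10:-→d11:-→d12:-→d13:-→d14:-→d15:-→d16:-→d17:-→d18:-→d19:-→d20:H1 -> H1
  lookup 245.76.176.255: bits 1 walk d0:H2→d1:- -> H2
  lookup 14.48.213.146: bits 00001110001100001101010110010010 walk d0:H2→d1:-→d2:-→d3:-→d4:-→d5:-→d6:-→d7:-→d8:-→d9:-→d10:-→d11:-→d12:H1→d13:-→d14:-→d15:-→d16:-→d17:-→d18:-→d19:-→d20:H1→d21:-→d22:-→d23:-→d24:-→d25:-→d26:-→d27:-→d28:-→d29:-→d30:-→d31:-→d32:H1 -> H1
  - 14.48.213.146/32 clear@32
  lookup 182.162.2.104: bits 1011011 walk d0:H2→d1:-→d2:-→d3:-→d4:-→d5:-→d6:-→d7:H2 -> H2
  lookup 28.0.46.159: bits 000111000 walk d0:H2→d1:-→d2:-→d3:-→d4:-→d5:-→d6:-→d7:-→d8:H2→d9:- -> H2
  - 14.48.208.0/20 clear@20
  lookup 81.1.210.90: bits 0 walk d0:H2→d1:- -> H2
  add 142.80.0.0/12 -> H1 at depth 12
  - 183.151.181.198/31 clear@31
  - 142.94.61.0/24 clear@24

== LOOKUPS ==
["H2","H2","H2","H0","H1","H0","H1","H1","H2","H1","H2","H2","H2"]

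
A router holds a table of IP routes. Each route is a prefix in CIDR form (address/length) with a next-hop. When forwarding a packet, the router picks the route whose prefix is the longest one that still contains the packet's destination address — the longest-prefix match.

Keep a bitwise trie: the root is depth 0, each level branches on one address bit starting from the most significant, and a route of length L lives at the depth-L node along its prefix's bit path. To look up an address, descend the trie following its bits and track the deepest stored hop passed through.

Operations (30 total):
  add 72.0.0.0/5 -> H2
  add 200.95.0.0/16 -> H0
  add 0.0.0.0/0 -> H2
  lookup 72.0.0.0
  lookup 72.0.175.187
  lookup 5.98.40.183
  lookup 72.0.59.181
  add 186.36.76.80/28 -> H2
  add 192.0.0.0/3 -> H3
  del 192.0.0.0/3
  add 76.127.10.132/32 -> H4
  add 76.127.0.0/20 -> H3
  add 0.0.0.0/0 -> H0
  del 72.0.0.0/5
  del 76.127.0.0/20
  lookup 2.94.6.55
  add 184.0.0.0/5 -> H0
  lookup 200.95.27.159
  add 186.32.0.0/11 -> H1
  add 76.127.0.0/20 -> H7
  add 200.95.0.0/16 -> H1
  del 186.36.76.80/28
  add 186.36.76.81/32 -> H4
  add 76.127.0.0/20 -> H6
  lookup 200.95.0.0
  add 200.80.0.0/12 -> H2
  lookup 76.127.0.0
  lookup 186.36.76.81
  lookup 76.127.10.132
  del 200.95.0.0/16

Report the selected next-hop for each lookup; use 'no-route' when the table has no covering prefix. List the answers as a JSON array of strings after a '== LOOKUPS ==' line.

Apply in order:
  + 72.0.0.0/5 (H2) depth=5
  + 200.95.0.0/16 (H0) depth=16
  + 0.0.0.0/0 (H2) depth=0
  ? 72.0.0.0  path d0:H2→d1:-→d2:-→d3:-→d4:-→d5:H2  best=H2
  ? 72.0.175.187  path d0:H2→d1:-→d2:-→d3:-→d4:-→d5:H2  best=H2
  ? 5.98.40.183  path d0:H2→d1:-  best=H2
  ? 72.0.59.181  path d0:H2→d1:-→d2:-→d3:-→d4:-→d5:H2  best=H2
  + 186.36.76.80/28 (H2) depth=28
  + 192.0.0.0/3 (H3) depth=3
  - 192.0.0.0/3 clear@3
  + 76.127.10.132/32 (H4) depth=32
  + 76.127.0.0/20 (H3) depth=20
  + 0.0.0.0/0 (H0) depth=0
  - 72.0.0.0/5 clear@5
  - 76.127.0.0/20 clear@20
  ? 2.94.6.55  path d0:H0→d1:-  best=H0
  + 184.0.0.0/5 (H0) depth=5
  ? 200.95.27.159  path d0:H0→d1:-→d2:-→d3:-→d4:-→d5:-→d6:-→d7:-→d8:-→d9:-→d10:-→d11:-→d12:-→d13:-→d14:-→d15:-→d16:H0  best=H0
  + 186.32.0.0/11 (H1) depth=11
  + 76.127.0.0/20 (H7) depth=20
  + 200.95.0.0/16 (H1) depth=16
  - 186.36.76.80/28 clear@28
  + 186.36.76.81/32 (H4) depth=32
  + 76.127.0.0/20 (H6) depth=20
  ? 200.95.0.0  path d0:H0→d1:-→d2:-→d3:-→d4:-→d5:-→d6:-→d7:-→d8:-→d9:-→d10:-→d11:-→d12:-→d13:-→d14:-→d15:-→d16:H1  best=H1
  + 200.80.0.0/12 (H2) depth=12
  ? 76.127.0.0  path d0:H0→d1:-→d2:-→d3:-→d4:-→d5:-→d6:-→d7:-→d8:-→d9:-→d10:-→d11:-→d12:-→d13:-→d14:-→d15:-→d16:-→d17:-→d18:-→d19:-→d20:H6  best=H6
  ? 186.36.76.81  path d0:H0→d1:-→d2:-→d3:-→d4:-→d5:H0→d6:-→d7:-→d8:-→d9:-→d10:-→d11:H1→d12:-→d13:-→d14:-→d15:-→d16:-→d17:-→d18:-→d19:-→d20:-→d21:-→d22:-→d23:-→d24:-→d25:-→d26:-→d27:-→d28:-→d29:-→d30:-→d31:-→d32:H4  best=H4
  ? 76.127.10.132  path d0:H0→d1:-→d2:-→d3:-→d4:-→d5:-→d6:-→d7:-→d8:-→d9:-→d10:-→d11:-→d12:-→d13:-→d14:-→d15:-→d16:-→d17:-→d18:-→d19:-→d20:H6→d21:-→d22:-→d23:-→d24:-→d25:-→d26:-→d27:-→d28:-→d29:-→d30:-→d31:-→d32:H4  best=H4
  - 200.95.0.0/16 clear@16

== LOOKUPS ==
["H2","H2","H2","H2","H0","H0","H1","H6","H4","H4"]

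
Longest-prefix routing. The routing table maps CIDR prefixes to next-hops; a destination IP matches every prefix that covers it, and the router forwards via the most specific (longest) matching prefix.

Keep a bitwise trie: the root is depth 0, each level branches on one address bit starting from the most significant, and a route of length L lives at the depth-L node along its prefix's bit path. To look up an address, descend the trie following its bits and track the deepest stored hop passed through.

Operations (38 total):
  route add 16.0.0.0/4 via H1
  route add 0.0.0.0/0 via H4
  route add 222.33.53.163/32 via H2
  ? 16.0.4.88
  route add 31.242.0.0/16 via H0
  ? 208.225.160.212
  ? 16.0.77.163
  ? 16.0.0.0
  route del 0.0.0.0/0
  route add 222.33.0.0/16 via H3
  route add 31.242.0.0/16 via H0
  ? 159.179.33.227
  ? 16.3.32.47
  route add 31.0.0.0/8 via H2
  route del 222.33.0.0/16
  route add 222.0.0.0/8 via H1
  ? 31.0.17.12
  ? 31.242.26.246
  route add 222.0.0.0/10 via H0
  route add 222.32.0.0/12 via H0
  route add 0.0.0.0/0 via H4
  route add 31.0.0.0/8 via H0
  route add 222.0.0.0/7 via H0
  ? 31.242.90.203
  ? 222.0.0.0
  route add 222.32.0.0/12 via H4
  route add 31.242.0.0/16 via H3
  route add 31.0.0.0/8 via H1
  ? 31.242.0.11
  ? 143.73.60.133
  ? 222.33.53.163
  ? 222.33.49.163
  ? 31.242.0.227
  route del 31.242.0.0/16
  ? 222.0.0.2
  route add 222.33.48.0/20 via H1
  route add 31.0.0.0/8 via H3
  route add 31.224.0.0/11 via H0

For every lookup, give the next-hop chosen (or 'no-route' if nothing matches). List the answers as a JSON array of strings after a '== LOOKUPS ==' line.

Process each operation:
  + 16.0.0.0/4 (H1) depth=4
  + 0.0.0.0/0 (H4) depth=0
  + 222.33.53.163/32 (H2) depth=32
  Q 16.0.4.88: descend 0001 ; hops seen [H4,H1] ; pick H1
  + 31.242.0.0/16 (H0) depth=16
  Q 208.225.160.212: descend 1101 ; hops seen [H4] ; pick H4
  Q 16.0.77.163: descend 0001 ; hops seen [H4,H1] ; pick H1
  Q 16.0.0.0: descend 0001 ; hops seen [H4,H1] ; pick H1
  del 0.0.0.0/0 (clear depth 0)
  + 222.33.0.0/16 (H3) depth=16
  + 31.242.0.0/16 (H0) depth=16
  Q 159.179.33.227: descend 1 ; hops seen [∅] ; pick no-route
  Q 16.3.32.47: descend 0001 ; hops seen [H1] ; pick H1
  + 31.0.0.0/8 (H2) depth=8
  del 222.33.0.0/16 (clear depth 16)
  + 222.0.0.0/8 (H1) depth=8
  Q 31.0.17.12: descend 00011111 ; hops seen [H1,H2] ; pick H2
  Q 31.242.26.246: descend 0001111111110010 ; hops seen [H1,H2,H0] ; pick H0
  + 222.0.0.0/10 (H0) depth=10
  + 222.32.0.0/12 (H0) depth=12
  + 0.0.0.0/0 (H4) depth=0
  + 31.0.0.0/8 (H0) depth=8
  + 222.0.0.0/7 (H0) depth=7
  Q 31.242.90.203: descend 0001111111110010 ; hops seen [H4,H1,H0,H0] ; pick H0
  Q 222.0.0.0: descend 1101111000 ; hops seen [H4,H0,H1,H0] ; pick H0
  + 222.32.0.0/12 (H4) depth=12
  + 31.242.0.0/16 (H3) depth=16
  + 31.0.0.0/8 (H1) depth=8
  Q 31.242.0.11: descend 0001111111110010 ; hops seen [H4,H1,H1,H3] ; pick H3
  Q 143.73.60.133: descend 1 ; hops seen [H4] ; pick H4
  Q 222.33.53.163: descend 11011110001000010011010110100011 ; hops seen [H4,H0,H1,H0,H4,H2] ; pick H2
  Q 222.33.49.163: descend 110111100010000100110 ; hops seen [H4,H0,H1,H0,H4] ; pick H4
  Q 31.242.0.227: descend 0001111111110010 ; hops seen [H4,H1,H1,H3] ; pick H3
  del 31.242.0.0/16 (clear depth 16)
  Q 222.0.0.2: descend 1101111000 ; hops seen [H4,H0,H1,H0] ; pick H0
  + 222.33.48.0/20 (H1) depth=20
  + 31.0.0.0/8 (H3) depth=8
  + 31.224.0.0/11 (H0) depth=11

== LOOKUPS ==
["H1","H4","H1","H1","no-route","H1","H2","H0","H0","H0","H3","H4","H2","H4","H3","H0"]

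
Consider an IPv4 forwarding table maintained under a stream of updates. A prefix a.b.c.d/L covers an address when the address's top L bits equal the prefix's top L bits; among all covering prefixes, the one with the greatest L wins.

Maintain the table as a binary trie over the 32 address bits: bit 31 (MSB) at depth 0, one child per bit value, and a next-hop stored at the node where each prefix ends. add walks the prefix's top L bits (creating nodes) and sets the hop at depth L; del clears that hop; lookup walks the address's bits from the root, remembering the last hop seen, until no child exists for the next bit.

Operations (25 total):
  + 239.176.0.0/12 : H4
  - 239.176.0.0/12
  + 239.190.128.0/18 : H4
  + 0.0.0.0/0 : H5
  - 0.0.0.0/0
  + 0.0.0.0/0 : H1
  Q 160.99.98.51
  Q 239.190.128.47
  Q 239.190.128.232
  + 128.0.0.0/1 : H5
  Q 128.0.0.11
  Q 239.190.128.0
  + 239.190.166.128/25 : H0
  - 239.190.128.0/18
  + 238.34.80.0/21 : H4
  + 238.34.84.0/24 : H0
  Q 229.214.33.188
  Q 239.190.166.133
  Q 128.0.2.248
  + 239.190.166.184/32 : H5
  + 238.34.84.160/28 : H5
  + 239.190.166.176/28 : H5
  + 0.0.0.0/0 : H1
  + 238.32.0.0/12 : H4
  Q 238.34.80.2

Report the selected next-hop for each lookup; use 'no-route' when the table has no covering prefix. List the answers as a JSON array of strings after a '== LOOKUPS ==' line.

Apply in order:
  add 239.176.0.0/12 -> H4 at depth 12
  del 239.176.0.0/12 (clear depth 12)
  add 239.190.128.0/18 -> H4 at depth 18
  add 0.0.0.0/0 -> H5 at depth 0
  del 0.0.0.0/0 (clear depth 0)
  add 0.0.0.0/0 -> H1 at depth 0
  lookup 160.99.98.51: bits 1 walk d0:H1→d1:- -> H1
  lookup 239.190.128.47: bits 111011111011111010 walk d0:H1→d1:-→d2:-→d3:-→d4:-→d5:-→d6:-→d7:-→d8:-→d9:-→d10:-→d11:-→d12:-→d13:-→d14:-→d15:-→d16:-→d17:-→d18:H4 -> H4
  lookup 239.190.128.232: bits 111011111011111010 walk d0:H1→d1:-→d2:-→d3:-→d4:-→d5:-→d6:-→d7:-→d8:-→d9:-→d10:-→d11:-→d12:-→d13:-→d14:-→d15:-→d16:-→d17:-→d18:H4 -> H4
  add 128.0.0.0/1 -> H5 at depth 1
  lookup 128.0.0.11: bits 1 walk d0:H1→d1:H5 -> H5
  lookup 239.190.128.0: bits 111011111011111010 walk d0:H1→d1:H5→d2:-→d3:-→d4:-→d5:-→d6:-→d7:-→d8:-→d9:-→d10:-→d11:-→d12:-→d13:-→d14:-→d15:-→d16:-→d17:-→d18:H4 -> H4
  add 239.190.166.128/25 -> H0 at depth 25
  del 239.190.128.0/18 (clear depth 18)
  add 238.34.80.0/21 -> H4 at depth 21
  add 238.34.84.0/24 -> H0 at depth 24
  lookup 229.214.33.188: bits 1110 walk d0:H1→d1:H5→d2:-→d3:-→d4:- -> H5
  lookup 239.190.166.133: bits 1110111110111110101001101 walk d0:H1→d1:H5→d2:-→d3:-→d4:-→d5:-→d6:-→d7:-→d8:-→d9:-→d10:-→d11:-→d12:-→d13:-→d14:-→d15:-→d16:-→d17:-→d18:-→d19:-→d20:-→d21:-→d22:-→d23:-→d24:-→d25:H0 -> H0
  lookup 128.0.2.248: bits 1 walk d0:H1→d1:H5 -> H5
  add 239.190.166.184/32 -> H5 at depth 32
  add 238.34.84.160/28 -> H5 at depth 28
  add 239.190.166.176/28 -> H5 at depth 28
  add 0.0.0.0/0 -> H1 at depth 0
  add 238.32.0.0/12 -> H4 at depth 12
  lookup 238.34.80.2: bits 111011100010001001010 walk d0:H1→d1:H5→d2:-→d3:-→d4:-→d5:-→d6:-→d7:-→d8:-→d9:-→d10:-→d11:-→d12:H4→d13:-→d14:-→d15:-→d16:-→d17:-→d18:-→d19:-→d20:-→d21:H4 -> H4

== LOOKUPS ==
["H1","H4","H4","H5","H4","H5","H0","H5","H4"]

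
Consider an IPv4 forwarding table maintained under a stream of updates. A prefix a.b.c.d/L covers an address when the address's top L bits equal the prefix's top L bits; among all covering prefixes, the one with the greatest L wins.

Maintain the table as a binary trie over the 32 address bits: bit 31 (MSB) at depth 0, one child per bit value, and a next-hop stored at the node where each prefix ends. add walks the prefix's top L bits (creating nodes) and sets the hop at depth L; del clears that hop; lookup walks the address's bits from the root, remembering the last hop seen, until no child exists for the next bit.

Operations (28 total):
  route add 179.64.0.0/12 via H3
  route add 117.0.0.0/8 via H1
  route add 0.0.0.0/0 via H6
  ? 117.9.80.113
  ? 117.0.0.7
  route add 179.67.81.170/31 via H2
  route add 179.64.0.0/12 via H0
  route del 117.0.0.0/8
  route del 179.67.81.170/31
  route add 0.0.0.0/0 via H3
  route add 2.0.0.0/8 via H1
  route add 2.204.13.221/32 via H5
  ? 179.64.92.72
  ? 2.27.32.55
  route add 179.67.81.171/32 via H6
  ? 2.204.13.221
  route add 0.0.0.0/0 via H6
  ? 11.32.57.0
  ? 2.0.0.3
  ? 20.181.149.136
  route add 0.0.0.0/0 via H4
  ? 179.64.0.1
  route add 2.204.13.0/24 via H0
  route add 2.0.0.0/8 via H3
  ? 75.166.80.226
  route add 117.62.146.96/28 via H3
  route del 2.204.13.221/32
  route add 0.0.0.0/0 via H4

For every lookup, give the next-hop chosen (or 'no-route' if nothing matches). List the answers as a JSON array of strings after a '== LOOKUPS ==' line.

Process each operation:
  + 179.64.0.0/12 (H3) depth=12
  + 117.0.0.0/8 (H1) depth=8
  + 0.0.0.0/0 (H6) depth=0
  lookup 117.9.80.113: bits 01110101 walk d0:H6→d1:-→d2:-→d3:-→d4:-→d5:-→d6:-→d7:-→d8:H1 -> H1
  lookup 117.0.0.7: bits 01110101 walk d0:H6→d1:-→d2:-→d3:-→d4:-→d5:-→d6:-→d7:-→d8:H1 -> H1
  + 179.67.81.170/31 (H2) depth=31
  + 179.64.0.0/12 (H0) depth=12
  del 117.0.0.0/8 (clear depth 8)
  del 179.67.81.170/31 (clear depth 31)
  + 0.0.0.0/0 (H3) depth=0
  + 2.0.0.0/8 (H1) depth=8
  + 2.204.13.221/32 (H5) depth=32
  lookup 179.64.92.72: bits 10110011010000 walk d0:H3→d1:-→d2:-→d3:-→d4:-→d5:-→d6:-→d7:-→d8:-→d9:-→d10:-→d11:-→d12:H0→d13:-→d14:- -> H0
  lookup 2.27.32.55: bits 00000010 walk d0:H3→d1:-→d2:-→d3:-→d4:-→d5:-→d6:-→d7:-→d8:H1 -> H1
  + 179.67.81.171/32 (H6) depth=32
  lookup 2.204.13.221: bits 00000010110011000000110111011101 walk d0:H3→d1:-→d2:-→d3:-→d4:-→d5:-→d6:-→d7:-→d8:H1→d9:-→d10:-→d11:-→d12:-→d13:-→d14:-→d15:-→d16:-→d17:-→d18:-→d19:-→d20:-→d21:-→d22:-→d23:-→d24:-→d25:-→d26:-→d27:-→d28:-→d29:-→d30:-→d31:-→d32:H5 -> H5
  + 0.0.0.0/0 (H6) depth=0
  lookup 11.32.57.0: bits 0000 walk d0:H6→d1:-→d2:-→d3:-→d4:- -> H6
  lookup 2.0.0.3: bits 00000010 walk d0:H6→d1:-→d2:-→d3:-→d4:-→d5:-→d6:-→d7:-→d8:H1 -> H1
  lookup 20.181.149.136: bits 000 walk d0:H6→d1:-→d2:-→d3:- -> H6
  + 0.0.0.0/0 (H4) depth=0
  lookup 179.64.0.1: bits 10110011010000 walk d0:H4→d1:-→d2:-→d3:-→d4:-→d5:-→d6:-→d7:-→d8:-→d9:-→d10:-→d11:-→d12:H0→d13:-→d14:- -> H0
  + 2.204.13.0/24 (H0) depth=24
  + 2.0.0.0/8 (H3) depth=8
  lookup 75.166.80.226: bits 01 walk d0:H4→d1:-→d2:- -> H4
  + 117.62.146.96/28 (H3) depth=28
  del 2.204.13.221/32 (clear depth 32)
  + 0.0.0.0/0 (H4) depth=0

== LOOKUPS ==
["H1","H1","H0","H1","H5","H6","H1","H6","H0","H4"]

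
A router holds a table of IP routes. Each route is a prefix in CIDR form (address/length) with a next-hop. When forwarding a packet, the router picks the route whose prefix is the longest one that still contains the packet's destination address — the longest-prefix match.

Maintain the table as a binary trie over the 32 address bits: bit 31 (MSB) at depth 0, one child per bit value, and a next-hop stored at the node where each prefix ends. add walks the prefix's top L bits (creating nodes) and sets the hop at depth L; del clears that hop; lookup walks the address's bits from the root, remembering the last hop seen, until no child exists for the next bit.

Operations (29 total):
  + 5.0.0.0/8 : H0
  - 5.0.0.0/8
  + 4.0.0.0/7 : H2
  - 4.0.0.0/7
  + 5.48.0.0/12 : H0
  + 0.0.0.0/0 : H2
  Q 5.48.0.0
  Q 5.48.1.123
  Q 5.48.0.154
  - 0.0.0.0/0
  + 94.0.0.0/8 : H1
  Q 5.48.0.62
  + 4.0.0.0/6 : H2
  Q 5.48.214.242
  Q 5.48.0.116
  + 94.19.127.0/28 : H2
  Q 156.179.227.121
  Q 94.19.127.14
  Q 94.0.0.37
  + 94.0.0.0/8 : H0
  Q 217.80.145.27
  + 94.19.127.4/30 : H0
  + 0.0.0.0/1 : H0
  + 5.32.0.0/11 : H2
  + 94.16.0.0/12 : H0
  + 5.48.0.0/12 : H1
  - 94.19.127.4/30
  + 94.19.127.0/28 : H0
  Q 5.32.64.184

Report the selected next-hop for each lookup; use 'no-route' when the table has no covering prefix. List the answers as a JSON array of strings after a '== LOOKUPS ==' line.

Trace:
  + 5.0.0.0/8 (H0) depth=8
  - 5.0.0.0/8 clear@8
  + 4.0.0.0/7 (H2) depth=7
  - 4.0.0.0/7 clear@7
  + 5.48.0.0/12 (H0) depth=12
  + 0.0.0.0/0 (H2) depth=0
  ? 5.48.0.0  path d0:H2→d1:-→d2:-→d3:-→d4:-→d5:-→d6:-→d7:-→d8:-→d9:-→d10:-→d11:-→d12:H0  best=H0
  ? 5.48.1.123  path d0:H2→d1:-→d2:-→d3:-→d4:-→d5:-→d6:-→d7:-→d8:-→d9:-→d10:-→d11:-→d12:H0  best=H0
  ? 5.48.0.154  path d0:H2→d1:-→d2:-→d3:-→d4:-→d5:-→d6:-→d7:-→d8:-→d9:-→d10:-→d11:-→d12:H0  best=H0
  - 0.0.0.0/0 clear@0
  + 94.0.0.0/8 (H1) depth=8
  ? 5.48.0.62  path d0:-→d1:-→d2:-→d3:-→d4:-→d5:-→d6:-→d7:-→d8:-→d9:-→d10:-→d11:-→d12:H0  best=H0
  + 4.0.0.0/6 (H2) depth=6
  ? 5.48.214.242  path d0:-→d1:-→d2:-→d3:-→d4:-→d5:-→d6:H2→d7:-→d8:-→d9:-→d10:-→d11:-→d12:H0  best=H0
  ? 5.48.0.116  path d0:-→d1:-→d2:-→d3:-→d4:-→d5:-→d6:H2→d7:-→d8:-→d9:-→d10:-→d11:-→d12:H0  best=H0
  + 94.19.127.0/28 (H2) depth=28
  ? 156.179.227.121  path d0:-  best=no-route
  ? 94.19.127.14  path d0:-→d1:-→d2:-→d3:-→d4:-→d5:-→d6:-→d7:-→d8:H1→d9:-→d10:-→d11:-→d12:-→d13:-→d14:-→d15:-→d16:-→d17:-→d18:-→d19:-→d20:-→d21:-→d22:-→d23:-→d24:-→d25:-→d26:-→d27:-→d28:H2  best=H2
  ? 94.0.0.37  path d0:-→d1:-→d2:-→d3:-→d4:-→d5:-→d6:-→d7:-→d8:H1→d9:-→d10:-→d11:-  best=H1
  + 94.0.0.0/8 (H0) depth=8
  ? 217.80.145.27  path d0:-  best=no-route
  + 94.19.127.4/30 (H0) depth=30
  + 0.0.0.0/1 (H0) depth=1
  + 5.32.0.0/11 (H2) depth=11
  + 94.16.0.0/12 (H0) depth=12
  + 5.48.0.0/12 (H1) depth=12
  - 94.19.127.4/30 clear@30
  + 94.19.127.0/28 (H0) depth=28
  ? 5.32.64.184  path d0:-→d1:H0→d2:-→d3:-→d4:-→d5:-→d6:H2→d7:-→d8:-→d9:-→d10:-→d11:H2  best=H2

== LOOKUPS ==
["H0","H0","H0","H0","H0","H0","no-route","H2","H1","no-route","H2"]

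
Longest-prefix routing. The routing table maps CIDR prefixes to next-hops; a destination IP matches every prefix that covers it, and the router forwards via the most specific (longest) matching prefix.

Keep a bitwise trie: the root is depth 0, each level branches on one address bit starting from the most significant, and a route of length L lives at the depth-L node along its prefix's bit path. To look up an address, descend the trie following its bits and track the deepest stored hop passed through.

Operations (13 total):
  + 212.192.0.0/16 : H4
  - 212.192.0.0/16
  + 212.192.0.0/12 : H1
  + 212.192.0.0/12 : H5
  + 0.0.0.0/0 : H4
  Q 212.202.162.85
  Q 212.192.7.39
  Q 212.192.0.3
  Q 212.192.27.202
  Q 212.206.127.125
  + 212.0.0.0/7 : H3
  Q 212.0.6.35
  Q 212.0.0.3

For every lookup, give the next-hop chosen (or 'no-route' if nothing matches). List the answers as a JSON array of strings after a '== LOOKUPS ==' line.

Process each operation:
  + 212.192.0.0/16 (H4) depth=16
  del 212.192.0.0/16 (clear depth 16)
  + 212.192.0.0/12 (H1) depth=12
  + 212.192.0.0/12 (H5) depth=12
  + 0.0.0.0/0 (H4) depth=0
  Q 212.202.162.85: descend 110101001100 ; hops seen [H4,H5] ; pick H5
  Q 212.192.7.39: descend 1101010011000000 ; hops seen [H4,H5] ; pick H5
  Q 212.192.0.3: descend 1101010011000000 ; hops seen [H4,H5] ; pick H5
  Q 212.192.27.202: descend 1101010011000000 ; hops seen [H4,H5] ; pick H5
  Q 212.206.127.125: descend 110101001100 ; hops seen [H4,H5] ; pick H5
  + 212.0.0.0/7 (H3) depth=7
  Q 212.0.6.35: descend 11010100 ; hops seen [H4,H3] ; pick H3
  Q 212.0.0.3: descend 11010100 ; hops seen [H4,H3] ; pick H3

== LOOKUPS ==
["H5","H5","H5","H5","H5","H3","H3"]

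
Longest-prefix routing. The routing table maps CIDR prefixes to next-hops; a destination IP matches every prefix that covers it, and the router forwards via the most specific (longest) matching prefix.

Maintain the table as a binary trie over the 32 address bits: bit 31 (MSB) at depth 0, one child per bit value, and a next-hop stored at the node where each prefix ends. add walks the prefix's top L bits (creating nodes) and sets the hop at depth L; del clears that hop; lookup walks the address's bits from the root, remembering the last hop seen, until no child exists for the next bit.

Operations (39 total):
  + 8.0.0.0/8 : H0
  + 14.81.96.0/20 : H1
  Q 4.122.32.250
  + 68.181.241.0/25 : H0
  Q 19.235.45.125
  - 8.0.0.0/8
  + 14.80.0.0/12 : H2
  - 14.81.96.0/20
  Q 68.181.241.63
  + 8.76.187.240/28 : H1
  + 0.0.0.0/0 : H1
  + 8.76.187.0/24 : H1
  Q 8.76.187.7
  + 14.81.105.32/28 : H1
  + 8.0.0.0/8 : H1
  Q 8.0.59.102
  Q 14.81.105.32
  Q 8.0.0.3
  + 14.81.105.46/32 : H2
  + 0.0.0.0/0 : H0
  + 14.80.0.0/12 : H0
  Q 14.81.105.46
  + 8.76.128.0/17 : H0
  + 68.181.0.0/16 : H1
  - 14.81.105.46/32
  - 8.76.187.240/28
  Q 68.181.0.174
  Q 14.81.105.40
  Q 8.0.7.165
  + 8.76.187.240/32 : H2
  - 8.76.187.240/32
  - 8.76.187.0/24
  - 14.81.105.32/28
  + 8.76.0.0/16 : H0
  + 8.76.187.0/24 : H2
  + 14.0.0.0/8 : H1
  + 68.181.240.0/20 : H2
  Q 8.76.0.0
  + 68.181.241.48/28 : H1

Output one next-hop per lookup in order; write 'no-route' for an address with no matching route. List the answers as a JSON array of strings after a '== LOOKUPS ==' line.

Process each operation:
  add 8.0.0.0/8 -> H0 at depth 8
  add 14.81.96.0/20 -> H1 at depth 20
  ? 4.122.32.250  path d0:-→d1:-→d2:-→d3:-→d4:-  best=no-route
  add 68.181.241.0/25 -> H0 at depth 25
  ? 19.235.45.125  path d0:-→d1:-→d2:-→d3:-  best=no-route
  del 8.0.0.0/8 (clear depth 8)
  add 14.80.0.0/12 -> H2 at depth 12
  del 14.81.96.0/20 (clear depth 20)
  ? 68.181.241.63  path d0:-→d1:-→d2:-→d3:-→d4:-→d5:-→d6:-→d7:-→d8:-→d9:-→d10:-→d11:-→d12:-→d13:-→d14:-→d15:-→d16:-→d17:-→d18:-→d19:-→d20:-→d21:-→d22:-→d23:-→d24:-→d25:H0  best=H0
  add 8.76.187.240/28 -> H1 at depth 28
  add 0.0.0.0/0 -> H1 at depth 0
  add 8.76.187.0/24 -> H1 at depth 24
  ? 8.76.187.7  path d0:H1→d1:-→d2:-→d3:-→d4:-→d5:-→d6:-→d7:-→d8:-→d9:-→d10:-→d11:-→d12:-→d13:-→d14:-→d15:-→d16:-→d17:-→d18:-→d19:-→d20:-→d21:-→d22:-→d23:-→d24:H1  best=H1
  add 14.81.105.32/28 -> H1 at depth 28
  add 8.0.0.0/8 -> H1 at depth 8
  ? 8.0.59.102  path d0:H1→d1:-→d2:-→d3:-→d4:-→d5:-→d6:-→d7:-→d8:H1→d9:-  best=H1
  ? 14.81.105.32  path d0:H1→d1:-→d2:-→d3:-→d4:-→d5:-→d6:-→d7:-→d8:-→d9:-→d10:-→d11:-→d12:H2→d13:-→d14:-→d15:-→d16:-→d17:-→d18:-→d19:-→d20:-→d21:-→d22:-→d23:-→d24:-→d25:-→d26:-→d27:-→d28:H1  best=H1
  ? 8.0.0.3  path d0:H1→d1:-→d2:-→d3:-→d4:-→d5:-→d6:-→d7:-→d8:H1→d9:-  best=H1
  add 14.81.105.46/32 -> H2 at depth 32
  add 0.0.0.0/0 -> H0 at depth 0
  add 14.80.0.0/12 -> H0 at depth 12
  ? 14.81.105.46  path d0:H0→d1:-→d2:-→d3:-→d4:-→d5:-→d6:-→d7:-→d8:-→d9:-→d10:-→d11:-→d12:H0→d13:-→d14:-→d15:-→d16:-→d17:-→d18:-→d19:-→d20:-→d21:-→d22:-→d23:-→d24:-→d25:-→d26:-→d27:-→d28:H1→d29:-→d30:-→d31:-→d32:H2  best=H2
  add 8.76.128.0/17 -> H0 at depth 17
  add 68.181.0.0/16 -> H1 at depth 16
  del 14.81.105.46/32 (clear depth 32)
  del 8.76.187.240/28 (clear depth 28)
  ? 68.181.0.174  path d0:H0→d1:-→d2:-→d3:-→d4:-→d5:-→d6:-→d7:-→d8:-→d9:-→d10:-→d11:-→d12:-→d13:-→d14:-→d15:-→d16:H1  best=H1
  ? 14.81.105.40  path d0:H0→d1:-→d2:-→d3:-→d4:-→d5:-→d6:-→d7:-→d8:-→d9:-→d10:-→d11:-→d12:H0→d13:-→d14:-→d15:-→d16:-→d17:-→d18:-→d19:-→d20:-→d21:-→d22:-→d23:-→d24:-→d25:-→d26:-→d27:-→d28:H1→d29:-  best=H1
  ? 8.0.7.165  path d0:H0→d1:-→d2:-→d3:-→d4:-→d5:-→d6:-→d7:-→d8:H1→d9:-  best=H1
  add 8.76.187.240/32 -> H2 at depth 32
  del 8.76.187.240/32 (clear depth 32)
  del 8.76.187.0/24 (clear depth 24)
  del 14.81.105.32/28 (clear depth 28)
  add 8.76.0.0/16 -> H0 at depth 16
  add 8.76.187.0/24 -> H2 at depth 24
  add 14.0.0.0/8 -> H1 at depth 8
  add 68.181.240.0/20 -> H2 at depth 20
  ? 8.76.0.0  path d0:H0→d1:-→d2:-→d3:-→d4:-→d5:-→d6:-→d7:-→d8:H1→d9:-→d10:-→d11:-→d12:-→d13:-→d14:-→d15:-→d16:H0  best=H0
  add 68.181.241.48/28 -> H1 at depth 28

== LOOKUPS ==
["no-route","no-route","H0","H1","H1","H1","H1","H2","H1","H1","H1","H0"]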